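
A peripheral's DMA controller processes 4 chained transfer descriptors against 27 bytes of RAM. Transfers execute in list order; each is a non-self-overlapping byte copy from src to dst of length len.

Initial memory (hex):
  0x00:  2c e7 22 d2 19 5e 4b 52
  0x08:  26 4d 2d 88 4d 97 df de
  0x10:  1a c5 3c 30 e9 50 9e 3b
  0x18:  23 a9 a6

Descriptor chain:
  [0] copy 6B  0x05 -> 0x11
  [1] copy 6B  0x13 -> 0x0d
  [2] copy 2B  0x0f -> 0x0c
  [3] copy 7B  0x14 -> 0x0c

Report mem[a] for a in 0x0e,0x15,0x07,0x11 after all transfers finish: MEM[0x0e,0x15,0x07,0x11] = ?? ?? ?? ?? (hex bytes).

  after D0: wrote 6B at 0x11 = 5e4b52264d2d
  after D1: wrote 6B at 0x0d = 52264d2d3b23
  after D2: wrote 2B at 0x0c = 4d2d
  after D3: wrote 7B at 0x0c = 264d2d3b23a9a6
query mem[0x0e]=0x2d, mem[0x15]=0x4d, mem[0x07]=0x52, mem[0x11]=0xa9

MEM[0x0e,0x15,0x07,0x11] = 2d 4d 52 a9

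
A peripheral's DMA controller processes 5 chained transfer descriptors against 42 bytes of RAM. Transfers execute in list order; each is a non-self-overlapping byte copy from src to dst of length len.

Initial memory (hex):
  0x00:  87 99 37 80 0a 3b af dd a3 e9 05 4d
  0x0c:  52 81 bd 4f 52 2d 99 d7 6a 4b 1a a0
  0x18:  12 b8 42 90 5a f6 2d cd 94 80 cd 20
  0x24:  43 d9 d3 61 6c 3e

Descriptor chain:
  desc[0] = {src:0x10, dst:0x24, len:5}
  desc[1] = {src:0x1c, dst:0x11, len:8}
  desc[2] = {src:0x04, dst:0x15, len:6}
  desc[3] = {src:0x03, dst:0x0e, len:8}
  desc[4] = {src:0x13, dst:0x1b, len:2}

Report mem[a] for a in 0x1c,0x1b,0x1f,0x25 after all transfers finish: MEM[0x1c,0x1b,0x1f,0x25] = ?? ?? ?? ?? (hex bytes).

MEM[0x1c,0x1b,0x1f,0x25] = e9 a3 cd 2d

  after D0: wrote 5B at 0x24 = 522d99d76a
  after D1: wrote 8B at 0x11 = 5af62dcd9480cd20
  after D2: wrote 6B at 0x15 = 0a3bafdda3e9
  after D3: wrote 8B at 0x0e = 800a3bafdda3e905
  after D4: wrote 2B at 0x1b = a3e9
query mem[0x1c]=0xe9, mem[0x1b]=0xa3, mem[0x1f]=0xcd, mem[0x25]=0x2d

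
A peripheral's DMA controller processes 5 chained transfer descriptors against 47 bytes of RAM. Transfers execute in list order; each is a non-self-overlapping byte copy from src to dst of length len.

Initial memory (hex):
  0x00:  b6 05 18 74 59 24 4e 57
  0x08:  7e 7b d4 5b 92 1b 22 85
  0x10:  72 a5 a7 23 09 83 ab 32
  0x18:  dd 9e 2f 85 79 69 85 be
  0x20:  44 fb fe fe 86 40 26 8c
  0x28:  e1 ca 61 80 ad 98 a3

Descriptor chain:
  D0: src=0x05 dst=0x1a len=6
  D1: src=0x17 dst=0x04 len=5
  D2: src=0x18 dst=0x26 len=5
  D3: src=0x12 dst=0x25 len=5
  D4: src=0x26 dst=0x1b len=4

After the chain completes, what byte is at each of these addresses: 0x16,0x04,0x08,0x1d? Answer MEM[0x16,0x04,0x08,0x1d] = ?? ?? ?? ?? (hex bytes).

[0] 0x05->0x1a len=6 : 24 4e 57 7e 7b d4
[1] 0x17->0x04 len=5 : 32 dd 9e 24 4e
[2] 0x18->0x26 len=5 : dd 9e 24 4e 57
[3] 0x12->0x25 len=5 : a7 23 09 83 ab
[4] 0x26->0x1b len=4 : 23 09 83 ab
query mem[0x16]=0xab, mem[0x04]=0x32, mem[0x08]=0x4e, mem[0x1d]=0x83

MEM[0x16,0x04,0x08,0x1d] = ab 32 4e 83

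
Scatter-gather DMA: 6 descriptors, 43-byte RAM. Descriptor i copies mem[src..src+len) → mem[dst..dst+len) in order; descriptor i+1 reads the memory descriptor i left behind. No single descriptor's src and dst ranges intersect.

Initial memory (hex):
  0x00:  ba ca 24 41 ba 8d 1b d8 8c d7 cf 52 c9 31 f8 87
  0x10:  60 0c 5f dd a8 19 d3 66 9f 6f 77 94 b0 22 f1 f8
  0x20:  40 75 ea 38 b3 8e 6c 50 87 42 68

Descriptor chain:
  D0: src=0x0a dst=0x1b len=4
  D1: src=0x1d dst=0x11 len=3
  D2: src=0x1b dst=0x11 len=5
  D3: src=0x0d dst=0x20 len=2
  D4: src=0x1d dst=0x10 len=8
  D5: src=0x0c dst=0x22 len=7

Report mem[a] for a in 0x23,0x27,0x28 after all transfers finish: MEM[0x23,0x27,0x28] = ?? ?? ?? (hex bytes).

MEM[0x23,0x27,0x28] = 31 31 f8

  after D0: wrote 4B at 0x1b = cf52c931
  after D1: wrote 3B at 0x11 = c931f8
  after D2: wrote 5B at 0x11 = cf52c931f8
  after D3: wrote 2B at 0x20 = 31f8
  after D4: wrote 8B at 0x10 = c931f831f8ea38b3
  after D5: wrote 7B at 0x22 = c931f887c931f8
query mem[0x23]=0x31, mem[0x27]=0x31, mem[0x28]=0xf8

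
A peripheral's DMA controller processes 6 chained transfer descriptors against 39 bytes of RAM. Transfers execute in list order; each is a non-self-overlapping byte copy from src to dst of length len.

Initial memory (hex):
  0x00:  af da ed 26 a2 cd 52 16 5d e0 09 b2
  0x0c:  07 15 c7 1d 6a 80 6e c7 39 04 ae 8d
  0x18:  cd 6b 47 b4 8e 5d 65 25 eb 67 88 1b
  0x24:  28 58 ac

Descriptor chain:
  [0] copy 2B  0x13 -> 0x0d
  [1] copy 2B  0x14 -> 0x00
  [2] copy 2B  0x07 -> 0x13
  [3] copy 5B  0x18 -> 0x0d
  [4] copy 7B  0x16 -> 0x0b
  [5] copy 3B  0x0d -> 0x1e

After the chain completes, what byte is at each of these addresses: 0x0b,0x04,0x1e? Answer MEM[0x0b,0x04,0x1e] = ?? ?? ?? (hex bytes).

MEM[0x0b,0x04,0x1e] = ae a2 cd

  after D0: wrote 2B at 0x0d = c739
  after D1: wrote 2B at 0x00 = 3904
  after D2: wrote 2B at 0x13 = 165d
  after D3: wrote 5B at 0x0d = cd6b47b48e
  after D4: wrote 7B at 0x0b = ae8dcd6b47b48e
  after D5: wrote 3B at 0x1e = cd6b47
query mem[0x0b]=0xae, mem[0x04]=0xa2, mem[0x1e]=0xcd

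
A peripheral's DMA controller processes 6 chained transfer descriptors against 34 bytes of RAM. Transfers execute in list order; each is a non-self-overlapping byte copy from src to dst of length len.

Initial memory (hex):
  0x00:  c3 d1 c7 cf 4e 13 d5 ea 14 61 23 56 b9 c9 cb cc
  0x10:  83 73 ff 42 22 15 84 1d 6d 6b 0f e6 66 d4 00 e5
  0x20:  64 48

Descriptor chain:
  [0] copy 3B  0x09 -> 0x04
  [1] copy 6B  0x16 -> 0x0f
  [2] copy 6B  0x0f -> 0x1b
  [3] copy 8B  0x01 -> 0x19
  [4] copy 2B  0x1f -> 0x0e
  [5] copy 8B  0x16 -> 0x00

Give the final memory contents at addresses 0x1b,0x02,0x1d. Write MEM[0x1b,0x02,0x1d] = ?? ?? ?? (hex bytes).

MEM[0x1b,0x02,0x1d] = cf 6d 23

  after D0: wrote 3B at 0x04 = 612356
  after D1: wrote 6B at 0x0f = 841d6d6b0fe6
  after D2: wrote 6B at 0x1b = 841d6d6b0fe6
  after D3: wrote 8B at 0x19 = d1c7cf612356ea14
  after D4: wrote 2B at 0x0e = ea14
  after D5: wrote 8B at 0x00 = 841d6dd1c7cf6123
query mem[0x1b]=0xcf, mem[0x02]=0x6d, mem[0x1d]=0x23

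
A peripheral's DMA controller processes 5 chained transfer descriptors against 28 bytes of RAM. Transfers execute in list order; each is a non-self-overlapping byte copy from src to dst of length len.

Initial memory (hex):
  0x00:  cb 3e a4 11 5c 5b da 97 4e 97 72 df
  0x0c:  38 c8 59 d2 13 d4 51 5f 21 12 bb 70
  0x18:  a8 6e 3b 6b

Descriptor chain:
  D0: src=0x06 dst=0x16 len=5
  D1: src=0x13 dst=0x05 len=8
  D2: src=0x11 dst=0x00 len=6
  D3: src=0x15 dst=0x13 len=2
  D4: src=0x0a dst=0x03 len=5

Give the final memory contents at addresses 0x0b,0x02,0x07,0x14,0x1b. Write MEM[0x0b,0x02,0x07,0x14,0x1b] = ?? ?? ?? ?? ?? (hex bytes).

MEM[0x0b,0x02,0x07,0x14,0x1b] = 97 5f 59 da 6b

#0 dst[0x16+5] := {0xda,0x97,0x4e,0x97,0x72}
#1 dst[0x05+8] := {0x5f,0x21,0x12,0xda,0x97,0x4e,0x97,0x72}
#2 dst[0x00+6] := {0xd4,0x51,0x5f,0x21,0x12,0xda}
#3 dst[0x13+2] := {0x12,0xda}
#4 dst[0x03+5] := {0x4e,0x97,0x72,0xc8,0x59}
query mem[0x0b]=0x97, mem[0x02]=0x5f, mem[0x07]=0x59, mem[0x14]=0xda, mem[0x1b]=0x6b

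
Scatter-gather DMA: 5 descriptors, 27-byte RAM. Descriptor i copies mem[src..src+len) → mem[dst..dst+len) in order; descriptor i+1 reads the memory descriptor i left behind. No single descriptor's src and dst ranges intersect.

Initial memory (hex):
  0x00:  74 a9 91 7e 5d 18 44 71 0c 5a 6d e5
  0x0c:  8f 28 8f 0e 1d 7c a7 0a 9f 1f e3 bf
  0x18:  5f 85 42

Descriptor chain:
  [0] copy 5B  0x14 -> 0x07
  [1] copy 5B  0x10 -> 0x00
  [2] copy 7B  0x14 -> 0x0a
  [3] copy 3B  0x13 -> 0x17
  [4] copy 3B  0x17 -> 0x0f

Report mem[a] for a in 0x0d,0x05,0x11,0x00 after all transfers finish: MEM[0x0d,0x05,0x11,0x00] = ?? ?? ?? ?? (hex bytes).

D0: mem[0x07..0x0b] <- [9f 1f e3 bf 5f]
D1: mem[0x00..0x04] <- [1d 7c a7 0a 9f]
D2: mem[0x0a..0x10] <- [9f 1f e3 bf 5f 85 42]
D3: mem[0x17..0x19] <- [0a 9f 1f]
D4: mem[0x0f..0x11] <- [0a 9f 1f]
query mem[0x0d]=0xbf, mem[0x05]=0x18, mem[0x11]=0x1f, mem[0x00]=0x1d

MEM[0x0d,0x05,0x11,0x00] = bf 18 1f 1d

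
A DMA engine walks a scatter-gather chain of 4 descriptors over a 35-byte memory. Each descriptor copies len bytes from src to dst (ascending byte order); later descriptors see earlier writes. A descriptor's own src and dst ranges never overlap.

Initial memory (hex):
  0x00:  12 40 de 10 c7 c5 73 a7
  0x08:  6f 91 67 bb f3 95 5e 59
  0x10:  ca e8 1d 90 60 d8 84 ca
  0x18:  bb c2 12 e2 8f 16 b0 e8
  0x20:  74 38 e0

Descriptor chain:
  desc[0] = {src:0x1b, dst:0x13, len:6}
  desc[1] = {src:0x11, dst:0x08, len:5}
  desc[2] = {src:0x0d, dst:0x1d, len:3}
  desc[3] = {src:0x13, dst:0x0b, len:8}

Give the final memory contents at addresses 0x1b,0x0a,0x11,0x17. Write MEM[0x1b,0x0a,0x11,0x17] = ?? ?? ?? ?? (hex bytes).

MEM[0x1b,0x0a,0x11,0x17] = e2 e2 c2 e8

#0 dst[0x13+6] := {0xe2,0x8f,0x16,0xb0,0xe8,0x74}
#1 dst[0x08+5] := {0xe8,0x1d,0xe2,0x8f,0x16}
#2 dst[0x1d+3] := {0x95,0x5e,0x59}
#3 dst[0x0b+8] := {0xe2,0x8f,0x16,0xb0,0xe8,0x74,0xc2,0x12}
query mem[0x1b]=0xe2, mem[0x0a]=0xe2, mem[0x11]=0xc2, mem[0x17]=0xe8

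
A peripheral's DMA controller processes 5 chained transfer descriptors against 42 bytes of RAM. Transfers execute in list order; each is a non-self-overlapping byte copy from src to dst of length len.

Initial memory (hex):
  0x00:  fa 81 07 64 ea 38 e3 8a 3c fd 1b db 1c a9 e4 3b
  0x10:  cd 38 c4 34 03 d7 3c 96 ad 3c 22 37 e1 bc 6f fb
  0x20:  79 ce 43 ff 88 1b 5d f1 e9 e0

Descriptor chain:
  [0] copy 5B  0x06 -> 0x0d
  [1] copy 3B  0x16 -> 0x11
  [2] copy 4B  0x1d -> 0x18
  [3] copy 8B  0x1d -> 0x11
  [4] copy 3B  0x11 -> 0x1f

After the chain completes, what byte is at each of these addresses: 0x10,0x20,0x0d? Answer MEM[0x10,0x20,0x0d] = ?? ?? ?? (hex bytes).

  after D0: wrote 5B at 0x0d = e38a3cfd1b
  after D1: wrote 3B at 0x11 = 3c96ad
  after D2: wrote 4B at 0x18 = bc6ffb79
  after D3: wrote 8B at 0x11 = bc6ffb79ce43ff88
  after D4: wrote 3B at 0x1f = bc6ffb
query mem[0x10]=0xfd, mem[0x20]=0x6f, mem[0x0d]=0xe3

MEM[0x10,0x20,0x0d] = fd 6f e3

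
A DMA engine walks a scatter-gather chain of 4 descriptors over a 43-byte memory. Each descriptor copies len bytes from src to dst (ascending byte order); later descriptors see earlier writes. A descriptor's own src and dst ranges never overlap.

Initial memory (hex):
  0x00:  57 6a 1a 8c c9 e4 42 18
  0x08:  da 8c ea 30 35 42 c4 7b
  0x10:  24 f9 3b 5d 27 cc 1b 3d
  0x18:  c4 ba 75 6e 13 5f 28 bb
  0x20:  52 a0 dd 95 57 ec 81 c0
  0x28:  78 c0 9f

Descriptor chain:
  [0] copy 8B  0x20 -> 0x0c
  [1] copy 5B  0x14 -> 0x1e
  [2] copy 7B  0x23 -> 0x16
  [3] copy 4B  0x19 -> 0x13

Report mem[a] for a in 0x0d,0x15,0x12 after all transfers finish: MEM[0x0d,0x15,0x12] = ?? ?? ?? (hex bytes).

MEM[0x0d,0x15,0x12] = a0 78 81

#0 dst[0x0c+8] := {0x52,0xa0,0xdd,0x95,0x57,0xec,0x81,0xc0}
#1 dst[0x1e+5] := {0x27,0xcc,0x1b,0x3d,0xc4}
#2 dst[0x16+7] := {0x95,0x57,0xec,0x81,0xc0,0x78,0xc0}
#3 dst[0x13+4] := {0x81,0xc0,0x78,0xc0}
query mem[0x0d]=0xa0, mem[0x15]=0x78, mem[0x12]=0x81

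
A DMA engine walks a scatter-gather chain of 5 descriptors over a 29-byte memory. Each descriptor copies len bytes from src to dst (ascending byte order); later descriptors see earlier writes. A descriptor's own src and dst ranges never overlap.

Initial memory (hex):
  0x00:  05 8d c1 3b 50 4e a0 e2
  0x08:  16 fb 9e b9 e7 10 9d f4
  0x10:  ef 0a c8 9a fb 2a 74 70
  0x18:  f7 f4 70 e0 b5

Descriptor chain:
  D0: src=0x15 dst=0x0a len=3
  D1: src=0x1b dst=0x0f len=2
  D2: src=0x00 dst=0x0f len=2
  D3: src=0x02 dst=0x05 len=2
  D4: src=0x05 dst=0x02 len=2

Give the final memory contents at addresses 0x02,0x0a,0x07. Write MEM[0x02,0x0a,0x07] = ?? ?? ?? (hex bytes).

MEM[0x02,0x0a,0x07] = c1 2a e2

D0: mem[0x0a..0x0c] <- [2a 74 70]
D1: mem[0x0f..0x10] <- [e0 b5]
D2: mem[0x0f..0x10] <- [05 8d]
D3: mem[0x05..0x06] <- [c1 3b]
D4: mem[0x02..0x03] <- [c1 3b]
query mem[0x02]=0xc1, mem[0x0a]=0x2a, mem[0x07]=0xe2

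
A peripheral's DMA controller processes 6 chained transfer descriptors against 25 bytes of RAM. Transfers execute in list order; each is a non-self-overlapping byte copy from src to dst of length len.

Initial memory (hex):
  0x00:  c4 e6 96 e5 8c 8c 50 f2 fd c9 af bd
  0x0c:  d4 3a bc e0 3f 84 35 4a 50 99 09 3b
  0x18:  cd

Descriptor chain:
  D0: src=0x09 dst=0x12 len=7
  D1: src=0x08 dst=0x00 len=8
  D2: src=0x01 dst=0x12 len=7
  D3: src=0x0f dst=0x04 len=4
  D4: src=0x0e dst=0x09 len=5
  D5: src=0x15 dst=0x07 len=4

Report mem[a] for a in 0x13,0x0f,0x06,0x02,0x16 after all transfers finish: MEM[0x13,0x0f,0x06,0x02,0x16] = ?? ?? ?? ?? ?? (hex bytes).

[0] 0x09->0x12 len=7 : c9 af bd d4 3a bc e0
[1] 0x08->0x00 len=8 : fd c9 af bd d4 3a bc e0
[2] 0x01->0x12 len=7 : c9 af bd d4 3a bc e0
[3] 0x0f->0x04 len=4 : e0 3f 84 c9
[4] 0x0e->0x09 len=5 : bc e0 3f 84 c9
[5] 0x15->0x07 len=4 : d4 3a bc e0
query mem[0x13]=0xaf, mem[0x0f]=0xe0, mem[0x06]=0x84, mem[0x02]=0xaf, mem[0x16]=0x3a

MEM[0x13,0x0f,0x06,0x02,0x16] = af e0 84 af 3a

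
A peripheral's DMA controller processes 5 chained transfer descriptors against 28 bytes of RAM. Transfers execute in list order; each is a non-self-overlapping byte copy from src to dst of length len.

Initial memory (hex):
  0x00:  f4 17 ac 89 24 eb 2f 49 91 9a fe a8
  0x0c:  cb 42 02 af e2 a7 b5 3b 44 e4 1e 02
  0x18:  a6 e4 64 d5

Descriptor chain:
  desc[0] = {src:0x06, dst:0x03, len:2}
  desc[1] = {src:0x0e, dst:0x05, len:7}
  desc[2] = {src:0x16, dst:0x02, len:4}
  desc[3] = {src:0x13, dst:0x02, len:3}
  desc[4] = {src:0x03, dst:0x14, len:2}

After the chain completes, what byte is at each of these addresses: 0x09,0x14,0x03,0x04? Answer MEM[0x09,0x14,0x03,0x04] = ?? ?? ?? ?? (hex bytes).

[0] 0x06->0x03 len=2 : 2f 49
[1] 0x0e->0x05 len=7 : 02 af e2 a7 b5 3b 44
[2] 0x16->0x02 len=4 : 1e 02 a6 e4
[3] 0x13->0x02 len=3 : 3b 44 e4
[4] 0x03->0x14 len=2 : 44 e4
query mem[0x09]=0xb5, mem[0x14]=0x44, mem[0x03]=0x44, mem[0x04]=0xe4

MEM[0x09,0x14,0x03,0x04] = b5 44 44 e4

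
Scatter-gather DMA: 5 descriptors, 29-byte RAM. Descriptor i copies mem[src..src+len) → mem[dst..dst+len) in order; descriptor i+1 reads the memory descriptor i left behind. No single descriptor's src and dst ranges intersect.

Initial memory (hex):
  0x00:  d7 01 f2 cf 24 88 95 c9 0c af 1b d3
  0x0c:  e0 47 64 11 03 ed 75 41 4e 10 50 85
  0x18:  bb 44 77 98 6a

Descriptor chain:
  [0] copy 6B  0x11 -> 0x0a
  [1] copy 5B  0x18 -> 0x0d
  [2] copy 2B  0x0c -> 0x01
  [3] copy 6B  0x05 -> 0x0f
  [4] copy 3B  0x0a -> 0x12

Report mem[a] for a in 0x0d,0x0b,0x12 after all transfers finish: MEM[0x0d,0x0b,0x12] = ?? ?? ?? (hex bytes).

  after D0: wrote 6B at 0x0a = ed75414e1050
  after D1: wrote 5B at 0x0d = bb4477986a
  after D2: wrote 2B at 0x01 = 41bb
  after D3: wrote 6B at 0x0f = 8895c90cafed
  after D4: wrote 3B at 0x12 = ed7541
query mem[0x0d]=0xbb, mem[0x0b]=0x75, mem[0x12]=0xed

MEM[0x0d,0x0b,0x12] = bb 75 ed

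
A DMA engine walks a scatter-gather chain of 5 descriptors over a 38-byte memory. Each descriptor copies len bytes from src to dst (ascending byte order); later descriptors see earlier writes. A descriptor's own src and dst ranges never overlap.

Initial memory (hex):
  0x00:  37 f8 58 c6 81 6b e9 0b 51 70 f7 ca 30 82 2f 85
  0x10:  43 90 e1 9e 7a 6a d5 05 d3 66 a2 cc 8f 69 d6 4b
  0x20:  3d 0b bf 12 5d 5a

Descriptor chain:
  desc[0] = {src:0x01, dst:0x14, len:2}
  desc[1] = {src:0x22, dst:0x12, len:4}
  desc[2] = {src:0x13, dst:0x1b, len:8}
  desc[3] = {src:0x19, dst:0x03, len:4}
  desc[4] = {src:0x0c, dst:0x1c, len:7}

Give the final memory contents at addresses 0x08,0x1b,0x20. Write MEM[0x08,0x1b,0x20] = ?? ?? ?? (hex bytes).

MEM[0x08,0x1b,0x20] = 51 12 43

[0] 0x01->0x14 len=2 : f8 58
[1] 0x22->0x12 len=4 : bf 12 5d 5a
[2] 0x13->0x1b len=8 : 12 5d 5a d5 05 d3 66 a2
[3] 0x19->0x03 len=4 : 66 a2 12 5d
[4] 0x0c->0x1c len=7 : 30 82 2f 85 43 90 bf
query mem[0x08]=0x51, mem[0x1b]=0x12, mem[0x20]=0x43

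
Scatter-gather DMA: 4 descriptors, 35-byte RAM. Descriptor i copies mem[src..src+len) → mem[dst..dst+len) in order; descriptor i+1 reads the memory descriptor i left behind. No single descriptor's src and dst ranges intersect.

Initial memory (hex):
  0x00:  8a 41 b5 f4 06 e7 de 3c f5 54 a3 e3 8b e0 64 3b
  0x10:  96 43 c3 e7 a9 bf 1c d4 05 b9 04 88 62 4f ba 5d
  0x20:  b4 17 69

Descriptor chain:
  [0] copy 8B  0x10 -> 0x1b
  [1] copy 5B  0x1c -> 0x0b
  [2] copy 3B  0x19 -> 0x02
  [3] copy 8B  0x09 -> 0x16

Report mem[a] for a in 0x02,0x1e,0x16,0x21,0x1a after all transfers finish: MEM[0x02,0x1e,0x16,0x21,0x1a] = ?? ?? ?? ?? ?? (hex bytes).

MEM[0x02,0x1e,0x16,0x21,0x1a] = b9 e7 54 1c e7

#0 dst[0x1b+8] := {0x96,0x43,0xc3,0xe7,0xa9,0xbf,0x1c,0xd4}
#1 dst[0x0b+5] := {0x43,0xc3,0xe7,0xa9,0xbf}
#2 dst[0x02+3] := {0xb9,0x04,0x96}
#3 dst[0x16+8] := {0x54,0xa3,0x43,0xc3,0xe7,0xa9,0xbf,0x96}
query mem[0x02]=0xb9, mem[0x1e]=0xe7, mem[0x16]=0x54, mem[0x21]=0x1c, mem[0x1a]=0xe7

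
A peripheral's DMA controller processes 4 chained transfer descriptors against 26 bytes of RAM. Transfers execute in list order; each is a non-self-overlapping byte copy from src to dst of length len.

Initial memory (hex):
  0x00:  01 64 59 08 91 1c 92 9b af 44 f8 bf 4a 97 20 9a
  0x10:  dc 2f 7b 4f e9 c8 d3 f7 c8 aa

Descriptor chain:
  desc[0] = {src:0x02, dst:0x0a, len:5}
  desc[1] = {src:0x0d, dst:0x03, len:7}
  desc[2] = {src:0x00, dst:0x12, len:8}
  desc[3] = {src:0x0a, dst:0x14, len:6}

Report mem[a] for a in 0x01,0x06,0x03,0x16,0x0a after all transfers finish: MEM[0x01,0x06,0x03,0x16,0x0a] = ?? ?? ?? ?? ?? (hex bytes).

MEM[0x01,0x06,0x03,0x16,0x0a] = 64 dc 1c 91 59

#0 dst[0x0a+5] := {0x59,0x08,0x91,0x1c,0x92}
#1 dst[0x03+7] := {0x1c,0x92,0x9a,0xdc,0x2f,0x7b,0x4f}
#2 dst[0x12+8] := {0x01,0x64,0x59,0x1c,0x92,0x9a,0xdc,0x2f}
#3 dst[0x14+6] := {0x59,0x08,0x91,0x1c,0x92,0x9a}
query mem[0x01]=0x64, mem[0x06]=0xdc, mem[0x03]=0x1c, mem[0x16]=0x91, mem[0x0a]=0x59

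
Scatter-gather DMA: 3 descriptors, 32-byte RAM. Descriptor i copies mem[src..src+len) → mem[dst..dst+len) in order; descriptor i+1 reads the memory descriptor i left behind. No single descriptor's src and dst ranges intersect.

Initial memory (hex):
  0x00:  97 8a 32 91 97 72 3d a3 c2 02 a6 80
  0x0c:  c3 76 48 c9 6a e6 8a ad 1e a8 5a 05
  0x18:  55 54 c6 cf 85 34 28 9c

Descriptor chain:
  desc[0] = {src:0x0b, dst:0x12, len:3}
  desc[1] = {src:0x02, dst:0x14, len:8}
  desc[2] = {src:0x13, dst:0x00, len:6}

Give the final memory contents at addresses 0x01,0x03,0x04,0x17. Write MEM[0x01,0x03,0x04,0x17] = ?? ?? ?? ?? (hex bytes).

D0: mem[0x12..0x14] <- [80 c3 76]
D1: mem[0x14..0x1b] <- [32 91 97 72 3d a3 c2 02]
D2: mem[0x00..0x05] <- [c3 32 91 97 72 3d]
query mem[0x01]=0x32, mem[0x03]=0x97, mem[0x04]=0x72, mem[0x17]=0x72

MEM[0x01,0x03,0x04,0x17] = 32 97 72 72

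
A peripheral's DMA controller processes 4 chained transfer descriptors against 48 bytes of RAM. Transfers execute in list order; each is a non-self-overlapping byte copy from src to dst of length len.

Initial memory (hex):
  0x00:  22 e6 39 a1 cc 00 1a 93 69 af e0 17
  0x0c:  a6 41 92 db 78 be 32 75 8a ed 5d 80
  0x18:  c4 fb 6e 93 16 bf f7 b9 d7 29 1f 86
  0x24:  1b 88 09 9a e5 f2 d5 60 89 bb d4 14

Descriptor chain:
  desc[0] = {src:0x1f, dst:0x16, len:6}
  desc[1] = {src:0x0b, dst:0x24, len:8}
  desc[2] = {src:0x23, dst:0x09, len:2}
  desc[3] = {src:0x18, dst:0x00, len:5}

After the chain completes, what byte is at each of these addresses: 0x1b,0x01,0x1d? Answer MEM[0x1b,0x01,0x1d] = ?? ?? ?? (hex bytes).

[0] 0x1f->0x16 len=6 : b9 d7 29 1f 86 1b
[1] 0x0b->0x24 len=8 : 17 a6 41 92 db 78 be 32
[2] 0x23->0x09 len=2 : 86 17
[3] 0x18->0x00 len=5 : 29 1f 86 1b 16
query mem[0x1b]=0x1b, mem[0x01]=0x1f, mem[0x1d]=0xbf

MEM[0x1b,0x01,0x1d] = 1b 1f bf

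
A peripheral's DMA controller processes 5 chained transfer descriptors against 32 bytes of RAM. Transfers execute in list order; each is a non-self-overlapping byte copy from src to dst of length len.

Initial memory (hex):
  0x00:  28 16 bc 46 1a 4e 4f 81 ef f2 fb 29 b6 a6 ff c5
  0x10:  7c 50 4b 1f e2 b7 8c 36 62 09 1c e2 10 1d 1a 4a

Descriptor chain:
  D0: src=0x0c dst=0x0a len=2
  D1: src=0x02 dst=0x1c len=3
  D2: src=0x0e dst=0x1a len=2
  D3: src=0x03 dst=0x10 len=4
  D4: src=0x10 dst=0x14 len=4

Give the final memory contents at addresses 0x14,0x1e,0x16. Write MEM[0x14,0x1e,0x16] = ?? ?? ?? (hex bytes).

MEM[0x14,0x1e,0x16] = 46 1a 4e

D0: mem[0x0a..0x0b] <- [b6 a6]
D1: mem[0x1c..0x1e] <- [bc 46 1a]
D2: mem[0x1a..0x1b] <- [ff c5]
D3: mem[0x10..0x13] <- [46 1a 4e 4f]
D4: mem[0x14..0x17] <- [46 1a 4e 4f]
query mem[0x14]=0x46, mem[0x1e]=0x1a, mem[0x16]=0x4e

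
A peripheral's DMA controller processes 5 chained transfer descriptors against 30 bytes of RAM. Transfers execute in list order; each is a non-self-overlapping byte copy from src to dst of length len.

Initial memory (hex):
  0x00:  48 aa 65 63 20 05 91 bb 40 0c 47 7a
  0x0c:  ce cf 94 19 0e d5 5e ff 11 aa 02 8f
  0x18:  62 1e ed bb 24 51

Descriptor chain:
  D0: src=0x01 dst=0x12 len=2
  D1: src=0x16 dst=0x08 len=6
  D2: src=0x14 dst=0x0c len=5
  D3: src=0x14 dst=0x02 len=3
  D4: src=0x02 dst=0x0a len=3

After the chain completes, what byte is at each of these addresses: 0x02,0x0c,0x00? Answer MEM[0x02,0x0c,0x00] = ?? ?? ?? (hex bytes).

MEM[0x02,0x0c,0x00] = 11 02 48

  after D0: wrote 2B at 0x12 = aa65
  after D1: wrote 6B at 0x08 = 028f621eedbb
  after D2: wrote 5B at 0x0c = 11aa028f62
  after D3: wrote 3B at 0x02 = 11aa02
  after D4: wrote 3B at 0x0a = 11aa02
query mem[0x02]=0x11, mem[0x0c]=0x02, mem[0x00]=0x48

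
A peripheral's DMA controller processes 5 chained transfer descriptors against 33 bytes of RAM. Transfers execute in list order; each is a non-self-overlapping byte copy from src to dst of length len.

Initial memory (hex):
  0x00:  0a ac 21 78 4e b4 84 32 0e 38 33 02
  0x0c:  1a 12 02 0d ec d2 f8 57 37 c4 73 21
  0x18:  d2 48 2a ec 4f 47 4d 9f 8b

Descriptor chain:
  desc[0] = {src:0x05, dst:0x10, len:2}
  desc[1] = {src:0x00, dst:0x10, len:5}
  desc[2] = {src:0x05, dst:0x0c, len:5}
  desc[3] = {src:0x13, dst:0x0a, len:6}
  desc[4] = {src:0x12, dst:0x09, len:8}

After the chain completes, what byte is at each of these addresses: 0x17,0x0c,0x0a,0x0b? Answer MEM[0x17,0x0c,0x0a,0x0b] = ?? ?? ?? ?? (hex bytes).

MEM[0x17,0x0c,0x0a,0x0b] = 21 c4 78 4e

#0 dst[0x10+2] := {0xb4,0x84}
#1 dst[0x10+5] := {0x0a,0xac,0x21,0x78,0x4e}
#2 dst[0x0c+5] := {0xb4,0x84,0x32,0x0e,0x38}
#3 dst[0x0a+6] := {0x78,0x4e,0xc4,0x73,0x21,0xd2}
#4 dst[0x09+8] := {0x21,0x78,0x4e,0xc4,0x73,0x21,0xd2,0x48}
query mem[0x17]=0x21, mem[0x0c]=0xc4, mem[0x0a]=0x78, mem[0x0b]=0x4e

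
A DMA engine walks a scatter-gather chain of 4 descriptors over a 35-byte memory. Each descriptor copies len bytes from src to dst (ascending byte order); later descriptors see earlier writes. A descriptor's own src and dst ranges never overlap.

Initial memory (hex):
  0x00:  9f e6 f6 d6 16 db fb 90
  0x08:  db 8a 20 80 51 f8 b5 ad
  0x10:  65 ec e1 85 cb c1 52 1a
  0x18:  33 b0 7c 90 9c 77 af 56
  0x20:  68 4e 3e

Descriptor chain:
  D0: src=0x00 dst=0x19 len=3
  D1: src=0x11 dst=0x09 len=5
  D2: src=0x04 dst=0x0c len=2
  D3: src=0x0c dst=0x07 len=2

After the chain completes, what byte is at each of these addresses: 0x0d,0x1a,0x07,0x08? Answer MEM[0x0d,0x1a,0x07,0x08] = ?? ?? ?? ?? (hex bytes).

MEM[0x0d,0x1a,0x07,0x08] = db e6 16 db

#0 dst[0x19+3] := {0x9f,0xe6,0xf6}
#1 dst[0x09+5] := {0xec,0xe1,0x85,0xcb,0xc1}
#2 dst[0x0c+2] := {0x16,0xdb}
#3 dst[0x07+2] := {0x16,0xdb}
query mem[0x0d]=0xdb, mem[0x1a]=0xe6, mem[0x07]=0x16, mem[0x08]=0xdb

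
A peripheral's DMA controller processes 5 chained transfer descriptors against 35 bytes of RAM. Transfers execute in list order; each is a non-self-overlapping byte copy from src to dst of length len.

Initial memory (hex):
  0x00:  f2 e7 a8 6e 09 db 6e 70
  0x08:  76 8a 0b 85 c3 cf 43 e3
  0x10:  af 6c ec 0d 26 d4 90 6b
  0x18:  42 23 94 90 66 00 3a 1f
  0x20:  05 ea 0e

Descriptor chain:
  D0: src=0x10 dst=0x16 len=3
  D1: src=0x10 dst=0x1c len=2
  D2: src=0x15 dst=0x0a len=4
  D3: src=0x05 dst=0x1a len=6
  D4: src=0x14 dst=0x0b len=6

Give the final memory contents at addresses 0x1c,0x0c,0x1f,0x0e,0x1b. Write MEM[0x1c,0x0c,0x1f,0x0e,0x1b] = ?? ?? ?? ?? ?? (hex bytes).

MEM[0x1c,0x0c,0x1f,0x0e,0x1b] = 70 d4 d4 6c 6e

[0] 0x10->0x16 len=3 : af 6c ec
[1] 0x10->0x1c len=2 : af 6c
[2] 0x15->0x0a len=4 : d4 af 6c ec
[3] 0x05->0x1a len=6 : db 6e 70 76 8a d4
[4] 0x14->0x0b len=6 : 26 d4 af 6c ec 23
query mem[0x1c]=0x70, mem[0x0c]=0xd4, mem[0x1f]=0xd4, mem[0x0e]=0x6c, mem[0x1b]=0x6e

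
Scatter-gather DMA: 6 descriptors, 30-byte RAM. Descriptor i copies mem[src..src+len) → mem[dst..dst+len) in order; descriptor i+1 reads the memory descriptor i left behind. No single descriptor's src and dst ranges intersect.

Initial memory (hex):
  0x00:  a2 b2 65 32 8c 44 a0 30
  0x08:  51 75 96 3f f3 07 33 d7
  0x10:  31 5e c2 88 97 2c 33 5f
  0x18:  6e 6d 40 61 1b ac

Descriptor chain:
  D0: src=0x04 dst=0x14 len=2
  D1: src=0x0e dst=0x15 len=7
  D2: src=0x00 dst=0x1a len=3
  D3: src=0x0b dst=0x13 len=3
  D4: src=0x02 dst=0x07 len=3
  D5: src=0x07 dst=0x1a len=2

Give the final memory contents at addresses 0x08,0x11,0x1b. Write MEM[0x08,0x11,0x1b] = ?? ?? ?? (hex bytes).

MEM[0x08,0x11,0x1b] = 32 5e 32

#0 dst[0x14+2] := {0x8c,0x44}
#1 dst[0x15+7] := {0x33,0xd7,0x31,0x5e,0xc2,0x88,0x8c}
#2 dst[0x1a+3] := {0xa2,0xb2,0x65}
#3 dst[0x13+3] := {0x3f,0xf3,0x07}
#4 dst[0x07+3] := {0x65,0x32,0x8c}
#5 dst[0x1a+2] := {0x65,0x32}
query mem[0x08]=0x32, mem[0x11]=0x5e, mem[0x1b]=0x32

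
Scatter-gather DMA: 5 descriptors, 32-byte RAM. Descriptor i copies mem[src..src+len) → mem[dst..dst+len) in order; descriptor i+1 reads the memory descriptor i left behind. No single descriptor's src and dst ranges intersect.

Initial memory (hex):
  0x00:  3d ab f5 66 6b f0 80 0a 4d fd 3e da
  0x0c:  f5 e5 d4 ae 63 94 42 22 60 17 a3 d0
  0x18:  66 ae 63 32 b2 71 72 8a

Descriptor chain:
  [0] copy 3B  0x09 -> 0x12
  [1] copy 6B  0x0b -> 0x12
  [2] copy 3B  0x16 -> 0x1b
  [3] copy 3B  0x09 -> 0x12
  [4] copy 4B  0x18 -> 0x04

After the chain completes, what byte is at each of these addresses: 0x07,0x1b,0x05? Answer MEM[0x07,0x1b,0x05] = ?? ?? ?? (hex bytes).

MEM[0x07,0x1b,0x05] = ae ae ae

#0 dst[0x12+3] := {0xfd,0x3e,0xda}
#1 dst[0x12+6] := {0xda,0xf5,0xe5,0xd4,0xae,0x63}
#2 dst[0x1b+3] := {0xae,0x63,0x66}
#3 dst[0x12+3] := {0xfd,0x3e,0xda}
#4 dst[0x04+4] := {0x66,0xae,0x63,0xae}
query mem[0x07]=0xae, mem[0x1b]=0xae, mem[0x05]=0xae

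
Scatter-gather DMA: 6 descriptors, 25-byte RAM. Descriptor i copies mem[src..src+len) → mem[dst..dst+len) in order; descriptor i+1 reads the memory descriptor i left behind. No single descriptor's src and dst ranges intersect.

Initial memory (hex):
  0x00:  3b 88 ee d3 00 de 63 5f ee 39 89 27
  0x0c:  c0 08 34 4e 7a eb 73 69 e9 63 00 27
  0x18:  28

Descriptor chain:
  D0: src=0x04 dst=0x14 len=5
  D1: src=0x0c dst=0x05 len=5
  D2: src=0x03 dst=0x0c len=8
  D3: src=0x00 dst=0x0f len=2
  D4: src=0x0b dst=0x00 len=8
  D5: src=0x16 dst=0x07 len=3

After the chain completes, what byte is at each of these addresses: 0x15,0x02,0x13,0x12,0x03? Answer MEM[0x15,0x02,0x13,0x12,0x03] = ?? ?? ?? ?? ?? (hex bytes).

  after D0: wrote 5B at 0x14 = 00de635fee
  after D1: wrote 5B at 0x05 = c008344e7a
  after D2: wrote 8B at 0x0c = d300c008344e7a89
  after D3: wrote 2B at 0x0f = 3b88
  after D4: wrote 8B at 0x00 = 27d300c03b884e7a
  after D5: wrote 3B at 0x07 = 635fee
query mem[0x15]=0xde, mem[0x02]=0x00, mem[0x13]=0x89, mem[0x12]=0x7a, mem[0x03]=0xc0

MEM[0x15,0x02,0x13,0x12,0x03] = de 00 89 7a c0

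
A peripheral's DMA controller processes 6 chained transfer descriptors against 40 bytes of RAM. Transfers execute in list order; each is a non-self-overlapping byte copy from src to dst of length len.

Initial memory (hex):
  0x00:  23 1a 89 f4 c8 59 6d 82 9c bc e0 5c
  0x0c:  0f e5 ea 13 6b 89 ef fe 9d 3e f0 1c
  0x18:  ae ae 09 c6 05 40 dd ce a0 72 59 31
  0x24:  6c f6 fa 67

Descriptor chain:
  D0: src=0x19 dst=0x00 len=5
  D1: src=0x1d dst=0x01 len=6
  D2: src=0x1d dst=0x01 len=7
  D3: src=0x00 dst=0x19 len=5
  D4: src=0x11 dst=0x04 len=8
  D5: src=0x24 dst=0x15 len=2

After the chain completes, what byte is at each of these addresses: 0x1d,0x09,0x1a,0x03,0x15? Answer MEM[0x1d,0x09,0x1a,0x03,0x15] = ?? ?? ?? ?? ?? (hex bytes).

MEM[0x1d,0x09,0x1a,0x03,0x15] = a0 f0 40 ce 6c

  after D0: wrote 5B at 0x00 = ae09c60540
  after D1: wrote 6B at 0x01 = 40ddcea07259
  after D2: wrote 7B at 0x01 = 40ddcea0725931
  after D3: wrote 5B at 0x19 = ae40ddcea0
  after D4: wrote 8B at 0x04 = 89effe9d3ef01cae
  after D5: wrote 2B at 0x15 = 6cf6
query mem[0x1d]=0xa0, mem[0x09]=0xf0, mem[0x1a]=0x40, mem[0x03]=0xce, mem[0x15]=0x6c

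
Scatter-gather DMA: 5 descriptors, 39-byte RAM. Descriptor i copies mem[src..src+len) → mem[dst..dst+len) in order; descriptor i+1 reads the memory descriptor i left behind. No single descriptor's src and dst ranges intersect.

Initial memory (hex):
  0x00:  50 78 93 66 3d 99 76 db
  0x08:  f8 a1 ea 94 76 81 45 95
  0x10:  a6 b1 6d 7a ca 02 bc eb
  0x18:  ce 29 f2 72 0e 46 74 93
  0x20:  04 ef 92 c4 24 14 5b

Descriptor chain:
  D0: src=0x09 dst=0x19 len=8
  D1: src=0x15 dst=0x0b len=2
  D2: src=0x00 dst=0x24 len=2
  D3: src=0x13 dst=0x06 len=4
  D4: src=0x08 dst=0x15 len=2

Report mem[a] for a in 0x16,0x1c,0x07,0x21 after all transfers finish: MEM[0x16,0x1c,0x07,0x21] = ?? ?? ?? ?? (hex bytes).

#0 dst[0x19+8] := {0xa1,0xea,0x94,0x76,0x81,0x45,0x95,0xa6}
#1 dst[0x0b+2] := {0x02,0xbc}
#2 dst[0x24+2] := {0x50,0x78}
#3 dst[0x06+4] := {0x7a,0xca,0x02,0xbc}
#4 dst[0x15+2] := {0x02,0xbc}
query mem[0x16]=0xbc, mem[0x1c]=0x76, mem[0x07]=0xca, mem[0x21]=0xef

MEM[0x16,0x1c,0x07,0x21] = bc 76 ca ef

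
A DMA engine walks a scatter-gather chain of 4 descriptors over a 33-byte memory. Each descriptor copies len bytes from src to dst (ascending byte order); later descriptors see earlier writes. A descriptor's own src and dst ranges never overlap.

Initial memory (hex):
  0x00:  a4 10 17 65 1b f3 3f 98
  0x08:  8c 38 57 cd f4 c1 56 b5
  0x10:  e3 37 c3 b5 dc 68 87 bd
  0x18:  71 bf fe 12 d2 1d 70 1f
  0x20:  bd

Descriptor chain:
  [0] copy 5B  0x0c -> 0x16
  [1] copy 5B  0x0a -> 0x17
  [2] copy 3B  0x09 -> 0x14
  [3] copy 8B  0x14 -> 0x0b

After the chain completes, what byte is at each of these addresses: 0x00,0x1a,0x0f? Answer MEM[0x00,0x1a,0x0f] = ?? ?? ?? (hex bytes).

MEM[0x00,0x1a,0x0f] = a4 c1 cd

#0 dst[0x16+5] := {0xf4,0xc1,0x56,0xb5,0xe3}
#1 dst[0x17+5] := {0x57,0xcd,0xf4,0xc1,0x56}
#2 dst[0x14+3] := {0x38,0x57,0xcd}
#3 dst[0x0b+8] := {0x38,0x57,0xcd,0x57,0xcd,0xf4,0xc1,0x56}
query mem[0x00]=0xa4, mem[0x1a]=0xc1, mem[0x0f]=0xcd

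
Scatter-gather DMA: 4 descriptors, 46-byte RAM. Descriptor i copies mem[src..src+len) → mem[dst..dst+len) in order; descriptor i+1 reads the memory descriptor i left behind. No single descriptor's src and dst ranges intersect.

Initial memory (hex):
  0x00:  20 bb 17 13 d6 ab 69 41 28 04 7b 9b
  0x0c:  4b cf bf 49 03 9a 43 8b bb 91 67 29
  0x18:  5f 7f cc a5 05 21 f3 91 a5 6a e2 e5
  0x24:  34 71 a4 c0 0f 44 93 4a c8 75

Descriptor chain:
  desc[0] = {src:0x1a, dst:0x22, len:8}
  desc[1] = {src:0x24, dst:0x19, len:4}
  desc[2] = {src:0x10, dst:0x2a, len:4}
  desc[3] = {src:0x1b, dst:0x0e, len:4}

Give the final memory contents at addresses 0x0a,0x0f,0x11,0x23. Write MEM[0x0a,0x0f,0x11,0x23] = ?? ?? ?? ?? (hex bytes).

MEM[0x0a,0x0f,0x11,0x23] = 7b 91 f3 a5

  after D0: wrote 8B at 0x22 = cca50521f391a56a
  after D1: wrote 4B at 0x19 = 0521f391
  after D2: wrote 4B at 0x2a = 039a438b
  after D3: wrote 4B at 0x0e = f39121f3
query mem[0x0a]=0x7b, mem[0x0f]=0x91, mem[0x11]=0xf3, mem[0x23]=0xa5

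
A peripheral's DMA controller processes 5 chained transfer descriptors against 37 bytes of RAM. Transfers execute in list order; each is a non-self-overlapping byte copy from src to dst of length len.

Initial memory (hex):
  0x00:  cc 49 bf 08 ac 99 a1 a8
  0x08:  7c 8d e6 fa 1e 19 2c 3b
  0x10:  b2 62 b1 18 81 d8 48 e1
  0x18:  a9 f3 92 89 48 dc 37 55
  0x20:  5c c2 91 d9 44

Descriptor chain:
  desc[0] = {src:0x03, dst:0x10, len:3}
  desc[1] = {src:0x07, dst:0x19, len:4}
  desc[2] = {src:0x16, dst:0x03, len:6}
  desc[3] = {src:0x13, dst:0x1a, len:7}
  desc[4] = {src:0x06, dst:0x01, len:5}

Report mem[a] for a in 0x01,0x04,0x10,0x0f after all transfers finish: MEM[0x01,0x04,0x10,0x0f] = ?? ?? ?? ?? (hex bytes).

MEM[0x01,0x04,0x10,0x0f] = a8 8d 08 3b

D0: mem[0x10..0x12] <- [08 ac 99]
D1: mem[0x19..0x1c] <- [a8 7c 8d e6]
D2: mem[0x03..0x08] <- [48 e1 a9 a8 7c 8d]
D3: mem[0x1a..0x20] <- [18 81 d8 48 e1 a9 a8]
D4: mem[0x01..0x05] <- [a8 7c 8d 8d e6]
query mem[0x01]=0xa8, mem[0x04]=0x8d, mem[0x10]=0x08, mem[0x0f]=0x3b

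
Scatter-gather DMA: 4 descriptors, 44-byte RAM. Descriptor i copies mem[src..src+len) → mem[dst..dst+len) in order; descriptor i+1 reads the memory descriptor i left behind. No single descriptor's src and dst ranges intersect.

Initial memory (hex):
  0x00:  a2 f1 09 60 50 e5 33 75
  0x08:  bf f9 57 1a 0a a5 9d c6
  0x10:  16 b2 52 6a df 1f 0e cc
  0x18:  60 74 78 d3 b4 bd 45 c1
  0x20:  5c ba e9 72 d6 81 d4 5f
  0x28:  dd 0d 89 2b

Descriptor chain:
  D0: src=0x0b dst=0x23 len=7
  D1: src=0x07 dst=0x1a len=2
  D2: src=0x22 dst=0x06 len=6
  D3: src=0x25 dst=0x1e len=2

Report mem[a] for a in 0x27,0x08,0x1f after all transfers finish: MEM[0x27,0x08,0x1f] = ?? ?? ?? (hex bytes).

MEM[0x27,0x08,0x1f] = c6 0a 9d

#0 dst[0x23+7] := {0x1a,0x0a,0xa5,0x9d,0xc6,0x16,0xb2}
#1 dst[0x1a+2] := {0x75,0xbf}
#2 dst[0x06+6] := {0xe9,0x1a,0x0a,0xa5,0x9d,0xc6}
#3 dst[0x1e+2] := {0xa5,0x9d}
query mem[0x27]=0xc6, mem[0x08]=0x0a, mem[0x1f]=0x9d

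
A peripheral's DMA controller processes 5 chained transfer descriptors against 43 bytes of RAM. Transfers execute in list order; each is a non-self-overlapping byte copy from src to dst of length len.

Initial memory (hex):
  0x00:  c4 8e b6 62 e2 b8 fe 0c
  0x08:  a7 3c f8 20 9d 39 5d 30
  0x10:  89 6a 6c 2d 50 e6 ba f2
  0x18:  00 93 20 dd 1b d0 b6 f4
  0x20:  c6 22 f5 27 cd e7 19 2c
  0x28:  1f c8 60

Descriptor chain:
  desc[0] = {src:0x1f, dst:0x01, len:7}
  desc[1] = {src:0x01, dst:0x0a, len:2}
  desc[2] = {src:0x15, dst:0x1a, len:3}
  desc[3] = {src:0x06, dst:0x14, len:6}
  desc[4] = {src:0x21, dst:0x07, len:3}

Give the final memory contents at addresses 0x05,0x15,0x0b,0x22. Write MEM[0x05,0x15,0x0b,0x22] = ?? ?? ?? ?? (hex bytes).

#0 dst[0x01+7] := {0xf4,0xc6,0x22,0xf5,0x27,0xcd,0xe7}
#1 dst[0x0a+2] := {0xf4,0xc6}
#2 dst[0x1a+3] := {0xe6,0xba,0xf2}
#3 dst[0x14+6] := {0xcd,0xe7,0xa7,0x3c,0xf4,0xc6}
#4 dst[0x07+3] := {0x22,0xf5,0x27}
query mem[0x05]=0x27, mem[0x15]=0xe7, mem[0x0b]=0xc6, mem[0x22]=0xf5

MEM[0x05,0x15,0x0b,0x22] = 27 e7 c6 f5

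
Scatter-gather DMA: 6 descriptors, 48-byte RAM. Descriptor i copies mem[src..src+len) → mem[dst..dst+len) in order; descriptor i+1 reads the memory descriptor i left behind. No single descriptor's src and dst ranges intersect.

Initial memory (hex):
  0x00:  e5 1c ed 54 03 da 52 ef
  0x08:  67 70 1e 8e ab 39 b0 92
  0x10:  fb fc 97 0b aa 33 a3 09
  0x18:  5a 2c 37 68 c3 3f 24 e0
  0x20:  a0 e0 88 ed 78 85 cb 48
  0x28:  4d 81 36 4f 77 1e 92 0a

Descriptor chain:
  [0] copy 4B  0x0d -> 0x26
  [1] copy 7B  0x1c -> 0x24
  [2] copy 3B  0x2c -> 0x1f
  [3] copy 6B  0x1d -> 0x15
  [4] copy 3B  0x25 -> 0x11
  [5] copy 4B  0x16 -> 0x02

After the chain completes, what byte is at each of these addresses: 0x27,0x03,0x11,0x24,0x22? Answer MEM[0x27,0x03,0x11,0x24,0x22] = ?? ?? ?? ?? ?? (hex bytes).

#0 dst[0x26+4] := {0x39,0xb0,0x92,0xfb}
#1 dst[0x24+7] := {0xc3,0x3f,0x24,0xe0,0xa0,0xe0,0x88}
#2 dst[0x1f+3] := {0x77,0x1e,0x92}
#3 dst[0x15+6] := {0x3f,0x24,0x77,0x1e,0x92,0x88}
#4 dst[0x11+3] := {0x3f,0x24,0xe0}
#5 dst[0x02+4] := {0x24,0x77,0x1e,0x92}
query mem[0x27]=0xe0, mem[0x03]=0x77, mem[0x11]=0x3f, mem[0x24]=0xc3, mem[0x22]=0x88

MEM[0x27,0x03,0x11,0x24,0x22] = e0 77 3f c3 88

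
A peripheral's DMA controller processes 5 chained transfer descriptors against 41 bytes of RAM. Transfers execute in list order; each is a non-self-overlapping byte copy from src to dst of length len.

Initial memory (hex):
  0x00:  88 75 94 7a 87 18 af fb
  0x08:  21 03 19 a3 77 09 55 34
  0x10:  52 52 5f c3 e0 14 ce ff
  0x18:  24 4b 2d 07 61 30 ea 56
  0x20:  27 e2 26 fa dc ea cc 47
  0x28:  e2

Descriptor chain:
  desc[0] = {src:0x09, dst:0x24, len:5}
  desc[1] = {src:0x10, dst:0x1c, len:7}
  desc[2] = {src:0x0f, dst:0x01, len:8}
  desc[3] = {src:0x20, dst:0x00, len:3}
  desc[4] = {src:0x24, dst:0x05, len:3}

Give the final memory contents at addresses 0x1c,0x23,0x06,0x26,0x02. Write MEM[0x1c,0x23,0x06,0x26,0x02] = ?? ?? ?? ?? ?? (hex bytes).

MEM[0x1c,0x23,0x06,0x26,0x02] = 52 fa 19 a3 ce

D0: mem[0x24..0x28] <- [03 19 a3 77 09]
D1: mem[0x1c..0x22] <- [52 52 5f c3 e0 14 ce]
D2: mem[0x01..0x08] <- [34 52 52 5f c3 e0 14 ce]
D3: mem[0x00..0x02] <- [e0 14 ce]
D4: mem[0x05..0x07] <- [03 19 a3]
query mem[0x1c]=0x52, mem[0x23]=0xfa, mem[0x06]=0x19, mem[0x26]=0xa3, mem[0x02]=0xce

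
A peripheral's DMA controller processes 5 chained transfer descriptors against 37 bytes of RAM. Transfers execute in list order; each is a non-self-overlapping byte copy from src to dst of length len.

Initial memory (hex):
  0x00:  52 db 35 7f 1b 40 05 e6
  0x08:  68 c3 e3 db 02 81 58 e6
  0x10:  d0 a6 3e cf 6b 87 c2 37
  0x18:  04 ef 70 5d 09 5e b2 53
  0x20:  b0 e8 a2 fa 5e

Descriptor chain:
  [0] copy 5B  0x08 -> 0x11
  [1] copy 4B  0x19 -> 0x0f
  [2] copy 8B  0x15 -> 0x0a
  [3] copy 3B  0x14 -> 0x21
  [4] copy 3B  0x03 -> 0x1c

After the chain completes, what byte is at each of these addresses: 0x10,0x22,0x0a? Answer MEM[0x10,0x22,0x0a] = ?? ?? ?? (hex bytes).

[0] 0x08->0x11 len=5 : 68 c3 e3 db 02
[1] 0x19->0x0f len=4 : ef 70 5d 09
[2] 0x15->0x0a len=8 : 02 c2 37 04 ef 70 5d 09
[3] 0x14->0x21 len=3 : db 02 c2
[4] 0x03->0x1c len=3 : 7f 1b 40
query mem[0x10]=0x5d, mem[0x22]=0x02, mem[0x0a]=0x02

MEM[0x10,0x22,0x0a] = 5d 02 02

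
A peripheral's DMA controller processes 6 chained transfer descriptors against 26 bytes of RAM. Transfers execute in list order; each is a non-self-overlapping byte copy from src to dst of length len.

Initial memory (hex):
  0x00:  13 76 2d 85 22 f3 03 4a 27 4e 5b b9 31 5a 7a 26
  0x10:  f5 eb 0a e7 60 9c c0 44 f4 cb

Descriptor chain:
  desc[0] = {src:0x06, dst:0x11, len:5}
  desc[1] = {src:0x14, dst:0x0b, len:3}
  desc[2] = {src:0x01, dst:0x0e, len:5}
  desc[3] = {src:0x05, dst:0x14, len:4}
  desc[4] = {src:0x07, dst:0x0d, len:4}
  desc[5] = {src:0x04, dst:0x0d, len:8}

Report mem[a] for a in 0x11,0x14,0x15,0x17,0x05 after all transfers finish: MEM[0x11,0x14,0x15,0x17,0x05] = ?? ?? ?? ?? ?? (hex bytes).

#0 dst[0x11+5] := {0x03,0x4a,0x27,0x4e,0x5b}
#1 dst[0x0b+3] := {0x4e,0x5b,0xc0}
#2 dst[0x0e+5] := {0x76,0x2d,0x85,0x22,0xf3}
#3 dst[0x14+4] := {0xf3,0x03,0x4a,0x27}
#4 dst[0x0d+4] := {0x4a,0x27,0x4e,0x5b}
#5 dst[0x0d+8] := {0x22,0xf3,0x03,0x4a,0x27,0x4e,0x5b,0x4e}
query mem[0x11]=0x27, mem[0x14]=0x4e, mem[0x15]=0x03, mem[0x17]=0x27, mem[0x05]=0xf3

MEM[0x11,0x14,0x15,0x17,0x05] = 27 4e 03 27 f3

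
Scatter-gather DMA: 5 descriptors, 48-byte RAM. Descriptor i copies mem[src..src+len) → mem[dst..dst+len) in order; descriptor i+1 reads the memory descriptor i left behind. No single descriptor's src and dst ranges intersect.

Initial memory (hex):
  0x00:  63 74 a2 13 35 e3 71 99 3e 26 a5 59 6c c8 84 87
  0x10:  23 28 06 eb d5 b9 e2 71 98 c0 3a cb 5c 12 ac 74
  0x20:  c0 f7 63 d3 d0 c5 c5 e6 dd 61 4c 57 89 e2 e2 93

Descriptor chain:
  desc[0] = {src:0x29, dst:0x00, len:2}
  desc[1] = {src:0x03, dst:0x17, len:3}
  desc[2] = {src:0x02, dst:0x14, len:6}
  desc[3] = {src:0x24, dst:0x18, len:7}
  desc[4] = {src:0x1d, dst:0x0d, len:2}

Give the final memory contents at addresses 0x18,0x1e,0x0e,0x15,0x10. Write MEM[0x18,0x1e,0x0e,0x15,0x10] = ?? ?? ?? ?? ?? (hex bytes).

MEM[0x18,0x1e,0x0e,0x15,0x10] = d0 4c 4c 13 23

[0] 0x29->0x00 len=2 : 61 4c
[1] 0x03->0x17 len=3 : 13 35 e3
[2] 0x02->0x14 len=6 : a2 13 35 e3 71 99
[3] 0x24->0x18 len=7 : d0 c5 c5 e6 dd 61 4c
[4] 0x1d->0x0d len=2 : 61 4c
query mem[0x18]=0xd0, mem[0x1e]=0x4c, mem[0x0e]=0x4c, mem[0x15]=0x13, mem[0x10]=0x23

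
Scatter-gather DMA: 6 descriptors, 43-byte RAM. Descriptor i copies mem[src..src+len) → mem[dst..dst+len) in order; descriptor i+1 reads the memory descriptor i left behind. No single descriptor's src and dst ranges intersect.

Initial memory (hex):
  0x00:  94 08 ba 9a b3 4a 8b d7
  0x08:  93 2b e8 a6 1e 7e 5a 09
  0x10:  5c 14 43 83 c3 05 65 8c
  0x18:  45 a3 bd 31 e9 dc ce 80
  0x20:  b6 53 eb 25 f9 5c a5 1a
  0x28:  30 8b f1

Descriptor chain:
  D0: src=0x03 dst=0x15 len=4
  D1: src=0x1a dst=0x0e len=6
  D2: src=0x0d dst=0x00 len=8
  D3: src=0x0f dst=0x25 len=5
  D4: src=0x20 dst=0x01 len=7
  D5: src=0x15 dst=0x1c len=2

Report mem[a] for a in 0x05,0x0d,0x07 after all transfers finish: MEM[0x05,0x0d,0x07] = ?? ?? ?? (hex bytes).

D0: mem[0x15..0x18] <- [9a b3 4a 8b]
D1: mem[0x0e..0x13] <- [bd 31 e9 dc ce 80]
D2: mem[0x00..0x07] <- [7e bd 31 e9 dc ce 80 c3]
D3: mem[0x25..0x29] <- [31 e9 dc ce 80]
D4: mem[0x01..0x07] <- [b6 53 eb 25 f9 31 e9]
D5: mem[0x1c..0x1d] <- [9a b3]
query mem[0x05]=0xf9, mem[0x0d]=0x7e, mem[0x07]=0xe9

MEM[0x05,0x0d,0x07] = f9 7e e9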